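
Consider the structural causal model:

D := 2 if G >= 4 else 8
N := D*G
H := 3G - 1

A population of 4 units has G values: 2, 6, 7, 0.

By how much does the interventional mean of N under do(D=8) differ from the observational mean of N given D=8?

Under do(D=8), D's equation is replaced by D=8 for every unit. Per-unit N: 16, 48, 56, 0. Mean = 30.
Observing D=8 restricts to units where D's equation naturally yields 8: G ∈ {2, 0}. In that subpopulation N = 16, 0, mean 8.
Difference = 30 − 8 = 22.

22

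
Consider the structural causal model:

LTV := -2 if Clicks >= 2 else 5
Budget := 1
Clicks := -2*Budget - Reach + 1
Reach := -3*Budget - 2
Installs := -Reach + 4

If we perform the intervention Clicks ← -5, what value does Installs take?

9

The intervention breaks the incoming arrows to Clicks: Clicks := -2*Budget - Reach + 1 no longer applies, and Clicks = -5.
Installs is not downstream of the intervention, so its value is determined by the original equations.
Reach = -3*Budget - 2  [with Budget=1]  = -5
Installs = -Reach + 4  [with Reach=-5]  = 9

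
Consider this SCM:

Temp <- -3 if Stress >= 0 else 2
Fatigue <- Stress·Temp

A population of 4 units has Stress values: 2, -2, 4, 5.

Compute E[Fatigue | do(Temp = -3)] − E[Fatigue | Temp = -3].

4.25

Every unit gets Temp=-3 under the intervention. Fatigue values become -6, 6, -12, -15; E[Fatigue|do(Temp=-3)] = -6.75.
Conditioning on Temp=-3 selects the 3 unit(s) with Stress ∈ {2, 4, 5}. Their Fatigue values: -6, -12, -15. Mean = -11.
Difference = -6.75 − (-11) = 4.25.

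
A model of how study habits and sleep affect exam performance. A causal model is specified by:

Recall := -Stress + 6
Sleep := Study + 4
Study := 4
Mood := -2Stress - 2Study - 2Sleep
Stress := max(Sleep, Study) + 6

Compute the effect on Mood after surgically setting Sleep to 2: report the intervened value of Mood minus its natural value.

Under do(Sleep=2), the mechanism Sleep := Study + 4 is discarded; Sleep is fixed at 2.
Stress = max(Sleep, Study) + 6  [with Sleep=2, Study=4]  = 10
Mood = -2Stress - 2Study - 2Sleep  [with Stress=10, Study=4, Sleep=2]  = -32
Without intervention: Sleep = Study + 4  [with Study=4]  = 8; Stress = max(Sleep, Study) + 6  [with Sleep=8, Study=4]  = 14; Mood = -2Stress - 2Study - 2Sleep  [with Stress=14, Study=4, Sleep=8]  = -52.
Change = -32 − (-52) = 20.

20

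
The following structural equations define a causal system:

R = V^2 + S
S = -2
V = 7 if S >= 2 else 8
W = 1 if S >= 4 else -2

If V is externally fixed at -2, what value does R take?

Under do(V=-2), the mechanism V = 7 if S >= 2 else 8 is discarded; V is fixed at -2.
R = V^2 + S  [with V=-2, S=-2]  = 2

2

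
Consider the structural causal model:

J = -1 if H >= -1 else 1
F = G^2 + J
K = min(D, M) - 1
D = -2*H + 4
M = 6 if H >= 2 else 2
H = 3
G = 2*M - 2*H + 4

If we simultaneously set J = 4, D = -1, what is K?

The joint intervention fixes J = 4, D = -1, removing each variable's own equation.
M = 6 if H >= 2 else 2  [with H=3]  = 6
K = min(D, M) - 1  [with D=-1, M=6]  = -2

-2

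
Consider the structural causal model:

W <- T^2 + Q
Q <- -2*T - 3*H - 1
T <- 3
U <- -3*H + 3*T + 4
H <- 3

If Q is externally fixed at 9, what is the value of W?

18

do(Q=9) replaces the equation Q <- -2*T - 3*H - 1 with the constant Q = 9.
W = T^2 + Q  [with T=3, Q=9]  = 18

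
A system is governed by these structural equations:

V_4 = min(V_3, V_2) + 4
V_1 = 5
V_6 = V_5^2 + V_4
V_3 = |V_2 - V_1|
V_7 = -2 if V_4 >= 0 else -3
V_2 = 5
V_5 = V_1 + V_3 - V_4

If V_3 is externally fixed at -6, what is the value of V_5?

1

do(V_3=-6) replaces the equation V_3 = |V_2 - V_1| with the constant V_3 = -6.
V_4 = min(V_3, V_2) + 4  [with V_3=-6, V_2=5]  = -2
V_5 = V_1 + V_3 - V_4  [with V_1=5, V_3=-6, V_4=-2]  = 1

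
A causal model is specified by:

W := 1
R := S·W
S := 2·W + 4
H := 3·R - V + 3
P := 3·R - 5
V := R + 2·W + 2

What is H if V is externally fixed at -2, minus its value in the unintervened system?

12

Intervening sets V = -2 and removes its equation (V := R + 2·W + 2).
S = 2·W + 4  [with W=1]  = 6
R = S·W  [with S=6, W=1]  = 6
H = 3·R - V + 3  [with R=6, V=-2]  = 23
Without intervention: S = 2·W + 4  [with W=1]  = 6; R = S·W  [with S=6, W=1]  = 6; V = R + 2·W + 2  [with R=6, W=1]  = 10; H = 3·R - V + 3  [with R=6, V=10]  = 11.
Change = 23 − 11 = 12.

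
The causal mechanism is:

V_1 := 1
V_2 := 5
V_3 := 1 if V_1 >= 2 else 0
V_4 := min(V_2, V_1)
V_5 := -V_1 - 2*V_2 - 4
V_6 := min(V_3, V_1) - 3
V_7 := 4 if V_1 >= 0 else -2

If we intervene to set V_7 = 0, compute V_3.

0

Intervening sets V_7 = 0 and removes its equation (V_7 := 4 if V_1 >= 0 else -2).
V_3 is not downstream of the intervention, so its value is determined by the original equations.
V_3 = 1 if V_1 >= 2 else 0  [with V_1=1]  = 0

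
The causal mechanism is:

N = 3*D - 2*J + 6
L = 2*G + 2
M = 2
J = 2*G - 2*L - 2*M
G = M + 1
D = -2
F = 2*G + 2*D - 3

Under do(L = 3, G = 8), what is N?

The joint intervention fixes L = 3, G = 8, removing each variable's own equation.
J = 2*G - 2*L - 2*M  [with G=8, L=3, M=2]  = 6
N = 3*D - 2*J + 6  [with D=-2, J=6]  = -12

-12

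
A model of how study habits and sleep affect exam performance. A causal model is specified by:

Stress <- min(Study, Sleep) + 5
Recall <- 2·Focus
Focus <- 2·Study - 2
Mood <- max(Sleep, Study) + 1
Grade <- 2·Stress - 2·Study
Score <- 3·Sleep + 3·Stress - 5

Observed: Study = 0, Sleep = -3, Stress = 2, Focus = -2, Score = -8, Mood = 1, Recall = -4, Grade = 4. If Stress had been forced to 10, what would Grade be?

The intervention breaks the incoming arrows to Stress: Stress <- min(Study, Sleep) + 5 no longer applies, and Stress = 10.
Grade = 2·Stress - 2·Study  [with Stress=10, Study=0]  = 20

20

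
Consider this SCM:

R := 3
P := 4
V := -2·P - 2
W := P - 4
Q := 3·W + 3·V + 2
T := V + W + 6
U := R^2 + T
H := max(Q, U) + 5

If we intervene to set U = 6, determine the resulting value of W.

Under do(U=6), the mechanism U := R^2 + T is discarded; U is fixed at 6.
Since W is not a descendant of the intervened variable, it is unaffected.
W = P - 4  [with P=4]  = 0

0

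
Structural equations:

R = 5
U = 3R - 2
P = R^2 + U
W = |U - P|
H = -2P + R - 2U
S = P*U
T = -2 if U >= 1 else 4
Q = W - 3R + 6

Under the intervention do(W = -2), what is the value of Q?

-11

do(W=-2) replaces the equation W = |U - P| with the constant W = -2.
Q = W - 3R + 6  [with W=-2, R=5]  = -11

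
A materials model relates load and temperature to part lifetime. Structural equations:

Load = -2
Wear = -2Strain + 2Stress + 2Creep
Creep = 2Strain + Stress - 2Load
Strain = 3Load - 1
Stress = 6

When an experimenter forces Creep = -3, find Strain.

Under do(Creep=-3), the mechanism Creep = 2Strain + Stress - 2Load is discarded; Creep is fixed at -3.
Since Strain is not a descendant of the intervened variable, it is unaffected.
Strain = 3Load - 1  [with Load=-2]  = -7

-7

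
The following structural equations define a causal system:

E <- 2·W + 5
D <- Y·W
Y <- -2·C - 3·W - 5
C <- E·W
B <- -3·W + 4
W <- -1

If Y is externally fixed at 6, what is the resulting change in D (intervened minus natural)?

The intervention breaks the incoming arrows to Y: Y <- -2·C - 3·W - 5 no longer applies, and Y = 6.
D = Y·W  [with Y=6, W=-1]  = -6
Without intervention: E = 2·W + 5  [with W=-1]  = 3; C = E·W  [with E=3, W=-1]  = -3; Y = -2·C - 3·W - 5  [with C=-3, W=-1]  = 4; D = Y·W  [with Y=4, W=-1]  = -4.
Change = -6 − (-4) = -2.

-2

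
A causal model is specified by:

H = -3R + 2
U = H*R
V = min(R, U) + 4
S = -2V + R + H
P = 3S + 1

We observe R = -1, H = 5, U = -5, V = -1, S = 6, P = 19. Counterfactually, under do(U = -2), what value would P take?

1

The intervention breaks the incoming arrows to U: U = H*R no longer applies, and U = -2.
H = -3R + 2  [with R=-1]  = 5
V = min(R, U) + 4  [with R=-1, U=-2]  = 2
S = -2V + R + H  [with V=2, R=-1, H=5]  = 0
P = 3S + 1  [with S=0]  = 1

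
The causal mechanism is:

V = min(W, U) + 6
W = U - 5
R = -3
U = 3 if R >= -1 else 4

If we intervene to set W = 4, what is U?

Under do(W=4), the mechanism W = U - 5 is discarded; W is fixed at 4.
Since U is not a descendant of the intervened variable, it is unaffected.
U = 3 if R >= -1 else 4  [with R=-3]  = 4

4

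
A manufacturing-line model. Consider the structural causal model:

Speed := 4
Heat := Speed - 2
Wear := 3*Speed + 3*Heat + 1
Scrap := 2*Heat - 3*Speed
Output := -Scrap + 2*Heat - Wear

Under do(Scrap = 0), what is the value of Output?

-15

Intervening sets Scrap = 0 and removes its equation (Scrap := 2*Heat - 3*Speed).
Heat = Speed - 2  [with Speed=4]  = 2
Wear = 3*Speed + 3*Heat + 1  [with Speed=4, Heat=2]  = 19
Output = -Scrap + 2*Heat - Wear  [with Scrap=0, Heat=2, Wear=19]  = -15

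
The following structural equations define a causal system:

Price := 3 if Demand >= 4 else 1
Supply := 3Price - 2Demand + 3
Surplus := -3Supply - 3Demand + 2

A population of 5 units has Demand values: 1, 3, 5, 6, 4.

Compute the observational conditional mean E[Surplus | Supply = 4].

-17.5

E[Surplus|Supply=4] averages over only the 2 units with Supply=4 (Demand = 1, 4): Surplus = -13, -22, mean -17.5.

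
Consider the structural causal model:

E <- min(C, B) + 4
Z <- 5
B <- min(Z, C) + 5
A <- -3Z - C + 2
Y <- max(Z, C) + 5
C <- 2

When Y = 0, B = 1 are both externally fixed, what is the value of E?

Setting Y = 0, B = 1 by intervention discards those variables' equations.
E = min(C, B) + 4  [with C=2, B=1]  = 5

5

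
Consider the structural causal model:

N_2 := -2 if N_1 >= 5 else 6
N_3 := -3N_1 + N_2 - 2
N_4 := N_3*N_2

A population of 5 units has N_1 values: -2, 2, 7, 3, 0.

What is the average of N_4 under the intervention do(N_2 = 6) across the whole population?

-12

Every unit gets N_2=6 under the intervention. N_4 values become 60, -12, -102, -30, 24; E[N_4|do(N_2=6)] = -12.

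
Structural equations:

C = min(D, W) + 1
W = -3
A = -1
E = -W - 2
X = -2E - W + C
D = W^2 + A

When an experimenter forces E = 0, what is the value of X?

1

Under do(E=0), the mechanism E = -W - 2 is discarded; E is fixed at 0.
D = W^2 + A  [with W=-3, A=-1]  = 8
C = min(D, W) + 1  [with D=8, W=-3]  = -2
X = -2E - W + C  [with E=0, W=-3, C=-2]  = 1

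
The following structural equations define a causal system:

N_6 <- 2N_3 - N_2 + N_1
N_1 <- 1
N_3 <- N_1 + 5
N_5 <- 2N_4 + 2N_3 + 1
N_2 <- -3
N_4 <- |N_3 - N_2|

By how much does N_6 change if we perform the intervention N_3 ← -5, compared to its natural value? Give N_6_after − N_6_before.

-22

The intervention breaks the incoming arrows to N_3: N_3 <- N_1 + 5 no longer applies, and N_3 = -5.
N_6 = 2N_3 - N_2 + N_1  [with N_3=-5, N_2=-3, N_1=1]  = -6
Without intervention: N_3 = N_1 + 5  [with N_1=1]  = 6; N_6 = 2N_3 - N_2 + N_1  [with N_3=6, N_2=-3, N_1=1]  = 16.
Change = -6 − 16 = -22.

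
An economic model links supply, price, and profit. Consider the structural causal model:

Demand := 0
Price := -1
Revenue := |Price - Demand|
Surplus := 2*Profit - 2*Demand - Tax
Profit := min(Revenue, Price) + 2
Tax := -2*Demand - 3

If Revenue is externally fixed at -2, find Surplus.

The intervention breaks the incoming arrows to Revenue: Revenue := |Price - Demand| no longer applies, and Revenue = -2.
Tax = -2*Demand - 3  [with Demand=0]  = -3
Profit = min(Revenue, Price) + 2  [with Revenue=-2, Price=-1]  = 0
Surplus = 2*Profit - 2*Demand - Tax  [with Profit=0, Demand=0, Tax=-3]  = 3

3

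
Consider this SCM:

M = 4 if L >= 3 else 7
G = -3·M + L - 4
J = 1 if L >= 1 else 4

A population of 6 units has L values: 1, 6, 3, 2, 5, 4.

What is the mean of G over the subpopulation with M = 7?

-23.5

Conditioning on M=7 selects the 2 unit(s) with L ∈ {1, 2}. Their G values: -24, -23. Mean = -23.5.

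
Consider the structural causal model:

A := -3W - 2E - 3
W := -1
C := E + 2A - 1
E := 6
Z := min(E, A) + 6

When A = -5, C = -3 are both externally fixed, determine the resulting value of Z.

Setting A = -5, C = -3 by intervention discards those variables' equations.
Z = min(E, A) + 6  [with E=6, A=-5]  = 1

1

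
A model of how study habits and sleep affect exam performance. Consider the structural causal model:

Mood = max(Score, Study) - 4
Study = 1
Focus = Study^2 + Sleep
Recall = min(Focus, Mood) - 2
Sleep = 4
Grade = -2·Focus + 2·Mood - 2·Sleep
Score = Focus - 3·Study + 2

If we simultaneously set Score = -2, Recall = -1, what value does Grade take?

-24

Setting Score = -2, Recall = -1 by intervention discards those variables' equations.
Focus = Study^2 + Sleep  [with Study=1, Sleep=4]  = 5
Mood = max(Score, Study) - 4  [with Score=-2, Study=1]  = -3
Grade = -2·Focus + 2·Mood - 2·Sleep  [with Focus=5, Mood=-3, Sleep=4]  = -24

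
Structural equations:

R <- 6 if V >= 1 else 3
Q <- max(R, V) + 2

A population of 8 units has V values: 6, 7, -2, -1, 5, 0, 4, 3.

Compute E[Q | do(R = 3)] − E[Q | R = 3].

1.25

Every unit gets R=3 under the intervention. Q values become 8, 9, 5, 5, 7, 5, 6, 5; E[Q|do(R=3)] = 6.25.
Conditioning on R=3 selects the 3 unit(s) with V ∈ {-2, -1, 0}. Their Q values: 5, 5, 5. Mean = 5.
Difference = 6.25 − 5 = 1.25.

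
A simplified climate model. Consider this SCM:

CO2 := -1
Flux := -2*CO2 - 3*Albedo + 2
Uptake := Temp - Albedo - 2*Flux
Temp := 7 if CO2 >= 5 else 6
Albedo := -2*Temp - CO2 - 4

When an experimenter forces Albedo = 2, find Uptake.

8

do(Albedo=2) replaces the equation Albedo := -2*Temp - CO2 - 4 with the constant Albedo = 2.
Temp = 7 if CO2 >= 5 else 6  [with CO2=-1]  = 6
Flux = -2*CO2 - 3*Albedo + 2  [with CO2=-1, Albedo=2]  = -2
Uptake = Temp - Albedo - 2*Flux  [with Temp=6, Albedo=2, Flux=-2]  = 8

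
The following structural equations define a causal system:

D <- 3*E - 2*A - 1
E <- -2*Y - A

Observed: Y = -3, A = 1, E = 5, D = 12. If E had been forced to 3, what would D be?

The intervention breaks the incoming arrows to E: E <- -2*Y - A no longer applies, and E = 3.
D = 3*E - 2*A - 1  [with E=3, A=1]  = 6

6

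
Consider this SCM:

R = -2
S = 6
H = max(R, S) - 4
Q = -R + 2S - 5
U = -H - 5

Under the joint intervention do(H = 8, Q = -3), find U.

Setting H = 8, Q = -3 by intervention discards those variables' equations.
U = -H - 5  [with H=8]  = -13

-13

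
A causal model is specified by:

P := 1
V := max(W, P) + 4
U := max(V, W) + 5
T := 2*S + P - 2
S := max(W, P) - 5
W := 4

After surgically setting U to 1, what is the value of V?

do(U=1) replaces the equation U := max(V, W) + 5 with the constant U = 1.
No directed path runs from U to V, so V keeps its natural value.
V = max(W, P) + 4  [with W=4, P=1]  = 8

8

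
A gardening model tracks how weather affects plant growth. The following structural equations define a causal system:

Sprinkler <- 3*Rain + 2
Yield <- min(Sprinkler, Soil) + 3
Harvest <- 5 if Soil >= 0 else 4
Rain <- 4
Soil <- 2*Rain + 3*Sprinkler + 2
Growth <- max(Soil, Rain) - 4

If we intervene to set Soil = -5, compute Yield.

-2

do(Soil=-5) replaces the equation Soil <- 2*Rain + 3*Sprinkler + 2 with the constant Soil = -5.
Sprinkler = 3*Rain + 2  [with Rain=4]  = 14
Yield = min(Sprinkler, Soil) + 3  [with Sprinkler=14, Soil=-5]  = -2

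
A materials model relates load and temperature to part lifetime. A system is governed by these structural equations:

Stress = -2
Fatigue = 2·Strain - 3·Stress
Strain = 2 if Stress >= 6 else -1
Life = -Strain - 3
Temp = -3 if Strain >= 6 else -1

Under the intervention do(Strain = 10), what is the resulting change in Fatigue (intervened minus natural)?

Under do(Strain=10), the mechanism Strain = 2 if Stress >= 6 else -1 is discarded; Strain is fixed at 10.
Fatigue = 2·Strain - 3·Stress  [with Strain=10, Stress=-2]  = 26
Without intervention: Strain = 2 if Stress >= 6 else -1  [with Stress=-2]  = -1; Fatigue = 2·Strain - 3·Stress  [with Strain=-1, Stress=-2]  = 4.
Change = 26 − 4 = 22.

22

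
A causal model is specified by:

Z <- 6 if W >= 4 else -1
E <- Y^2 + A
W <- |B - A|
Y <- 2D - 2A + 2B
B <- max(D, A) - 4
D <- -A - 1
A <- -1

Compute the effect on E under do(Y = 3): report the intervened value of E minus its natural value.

-27

Intervening sets Y = 3 and removes its equation (Y <- 2D - 2A + 2B).
E = Y^2 + A  [with Y=3, A=-1]  = 8
Without intervention: D = -A - 1  [with A=-1]  = 0; B = max(D, A) - 4  [with D=0, A=-1]  = -4; Y = 2D - 2A + 2B  [with D=0, A=-1, B=-4]  = -6; E = Y^2 + A  [with Y=-6, A=-1]  = 35.
Change = 8 − 35 = -27.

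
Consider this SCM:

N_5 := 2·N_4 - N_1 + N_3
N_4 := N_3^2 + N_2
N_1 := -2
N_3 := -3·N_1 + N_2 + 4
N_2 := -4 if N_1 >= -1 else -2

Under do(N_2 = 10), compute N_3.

The intervention breaks the incoming arrows to N_2: N_2 := -4 if N_1 >= -1 else -2 no longer applies, and N_2 = 10.
N_3 = -3·N_1 + N_2 + 4  [with N_1=-2, N_2=10]  = 20

20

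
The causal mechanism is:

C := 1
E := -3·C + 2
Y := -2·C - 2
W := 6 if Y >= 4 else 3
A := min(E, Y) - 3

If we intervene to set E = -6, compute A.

-9

do(E=-6) replaces the equation E := -3·C + 2 with the constant E = -6.
Y = -2·C - 2  [with C=1]  = -4
A = min(E, Y) - 3  [with E=-6, Y=-4]  = -9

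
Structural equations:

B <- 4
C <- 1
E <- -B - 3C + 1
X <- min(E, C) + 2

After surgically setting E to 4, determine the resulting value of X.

3

The intervention breaks the incoming arrows to E: E <- -B - 3C + 1 no longer applies, and E = 4.
X = min(E, C) + 2  [with E=4, C=1]  = 3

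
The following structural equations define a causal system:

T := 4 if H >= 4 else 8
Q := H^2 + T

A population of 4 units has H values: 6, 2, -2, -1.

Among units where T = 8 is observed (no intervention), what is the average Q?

Conditioning on T=8 selects the 3 unit(s) with H ∈ {2, -2, -1}. Their Q values: 12, 12, 9. Mean = 11.

11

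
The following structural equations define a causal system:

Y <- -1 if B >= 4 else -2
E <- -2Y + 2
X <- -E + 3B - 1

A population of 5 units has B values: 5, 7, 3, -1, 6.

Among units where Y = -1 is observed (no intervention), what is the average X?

E[X|Y=-1] averages over only the 3 units with Y=-1 (B = 5, 7, 6): X = 10, 16, 13, mean 13.

13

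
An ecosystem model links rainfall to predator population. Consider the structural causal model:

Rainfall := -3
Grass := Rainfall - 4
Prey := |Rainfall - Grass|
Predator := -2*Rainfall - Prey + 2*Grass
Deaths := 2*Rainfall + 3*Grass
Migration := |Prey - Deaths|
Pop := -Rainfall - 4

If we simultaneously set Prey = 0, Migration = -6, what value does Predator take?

Setting Prey = 0, Migration = -6 by intervention discards those variables' equations.
Grass = Rainfall - 4  [with Rainfall=-3]  = -7
Predator = -2*Rainfall - Prey + 2*Grass  [with Rainfall=-3, Prey=0, Grass=-7]  = -8

-8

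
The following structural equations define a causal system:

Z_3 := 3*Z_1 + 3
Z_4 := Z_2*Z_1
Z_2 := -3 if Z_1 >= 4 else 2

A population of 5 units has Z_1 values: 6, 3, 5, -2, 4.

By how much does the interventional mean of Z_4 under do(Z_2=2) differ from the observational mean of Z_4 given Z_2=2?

Under do(Z_2=2), Z_2's equation is replaced by Z_2=2 for every unit. Per-unit Z_4: 12, 6, 10, -4, 8. Mean = 6.4.
E[Z_4|Z_2=2] averages over only the 2 units with Z_2=2 (Z_1 = 3, -2): Z_4 = 6, -4, mean 1.
Difference = 6.4 − 1 = 5.4.

5.4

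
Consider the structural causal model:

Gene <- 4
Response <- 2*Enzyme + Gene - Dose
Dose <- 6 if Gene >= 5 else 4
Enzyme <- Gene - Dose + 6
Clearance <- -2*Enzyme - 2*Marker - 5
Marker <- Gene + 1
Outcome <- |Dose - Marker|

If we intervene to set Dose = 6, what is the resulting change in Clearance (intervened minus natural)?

Under do(Dose=6), the mechanism Dose <- 6 if Gene >= 5 else 4 is discarded; Dose is fixed at 6.
Enzyme = Gene - Dose + 6  [with Gene=4, Dose=6]  = 4
Marker = Gene + 1  [with Gene=4]  = 5
Clearance = -2*Enzyme - 2*Marker - 5  [with Enzyme=4, Marker=5]  = -23
Without intervention: Dose = 6 if Gene >= 5 else 4  [with Gene=4]  = 4; Enzyme = Gene - Dose + 6  [with Gene=4, Dose=4]  = 6; Marker = Gene + 1  [with Gene=4]  = 5; Clearance = -2*Enzyme - 2*Marker - 5  [with Enzyme=6, Marker=5]  = -27.
Change = -23 − (-27) = 4.

4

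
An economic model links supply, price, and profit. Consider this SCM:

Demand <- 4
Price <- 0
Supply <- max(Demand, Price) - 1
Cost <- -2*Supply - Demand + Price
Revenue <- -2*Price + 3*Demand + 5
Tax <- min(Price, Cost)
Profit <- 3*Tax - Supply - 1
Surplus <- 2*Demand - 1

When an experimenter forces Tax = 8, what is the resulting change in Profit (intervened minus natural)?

Intervening sets Tax = 8 and removes its equation (Tax <- min(Price, Cost)).
Supply = max(Demand, Price) - 1  [with Demand=4, Price=0]  = 3
Profit = 3*Tax - Supply - 1  [with Tax=8, Supply=3]  = 20
Without intervention: Supply = max(Demand, Price) - 1  [with Demand=4, Price=0]  = 3; Cost = -2*Supply - Demand + Price  [with Supply=3, Demand=4, Price=0]  = -10; Tax = min(Price, Cost)  [with Price=0, Cost=-10]  = -10; Profit = 3*Tax - Supply - 1  [with Tax=-10, Supply=3]  = -34.
Change = 20 − (-34) = 54.

54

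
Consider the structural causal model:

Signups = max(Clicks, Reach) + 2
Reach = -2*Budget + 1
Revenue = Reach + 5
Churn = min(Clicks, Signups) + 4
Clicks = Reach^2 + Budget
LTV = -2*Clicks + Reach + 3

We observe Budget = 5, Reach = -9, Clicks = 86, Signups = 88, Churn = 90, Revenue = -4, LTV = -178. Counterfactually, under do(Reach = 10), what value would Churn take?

do(Reach=10) replaces the equation Reach = -2*Budget + 1 with the constant Reach = 10.
Clicks = Reach^2 + Budget  [with Reach=10, Budget=5]  = 105
Signups = max(Clicks, Reach) + 2  [with Clicks=105, Reach=10]  = 107
Churn = min(Clicks, Signups) + 4  [with Clicks=105, Signups=107]  = 109

109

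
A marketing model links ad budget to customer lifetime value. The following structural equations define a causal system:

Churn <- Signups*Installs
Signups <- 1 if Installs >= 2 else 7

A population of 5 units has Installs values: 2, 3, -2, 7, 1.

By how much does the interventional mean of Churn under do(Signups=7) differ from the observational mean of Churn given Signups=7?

18.9

The intervention sets Signups=7 in all 5 units regardless of Installs. Recomputing Churn per unit gives 14, 21, -14, 49, 7; average 15.4.
E[Churn|Signups=7] averages over only the 2 units with Signups=7 (Installs = -2, 1): Churn = -14, 7, mean -3.5.
Difference = 15.4 − (-3.5) = 18.9.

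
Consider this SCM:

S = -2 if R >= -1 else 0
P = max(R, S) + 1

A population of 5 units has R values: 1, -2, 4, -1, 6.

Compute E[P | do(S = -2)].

2.6

Under do(S=-2), S's equation is replaced by S=-2 for every unit. Per-unit P: 2, -1, 5, 0, 7. Mean = 2.6.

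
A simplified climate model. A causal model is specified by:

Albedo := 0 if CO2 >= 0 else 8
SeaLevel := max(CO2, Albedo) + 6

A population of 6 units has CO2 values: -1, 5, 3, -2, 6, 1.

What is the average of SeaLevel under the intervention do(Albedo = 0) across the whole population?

The intervention sets Albedo=0 in all 6 units regardless of CO2. Recomputing SeaLevel per unit gives 6, 11, 9, 6, 12, 7; average 8.5.

8.5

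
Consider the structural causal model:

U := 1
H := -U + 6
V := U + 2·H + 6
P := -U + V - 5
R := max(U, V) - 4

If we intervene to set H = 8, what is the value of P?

17

do(H=8) replaces the equation H := -U + 6 with the constant H = 8.
V = U + 2·H + 6  [with U=1, H=8]  = 23
P = -U + V - 5  [with U=1, V=23]  = 17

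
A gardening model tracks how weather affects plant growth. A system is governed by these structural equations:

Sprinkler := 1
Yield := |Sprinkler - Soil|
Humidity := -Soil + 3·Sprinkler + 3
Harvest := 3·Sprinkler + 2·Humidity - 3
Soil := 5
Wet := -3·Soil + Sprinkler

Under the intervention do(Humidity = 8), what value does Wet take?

-14

Under do(Humidity=8), the mechanism Humidity := -Soil + 3·Sprinkler + 3 is discarded; Humidity is fixed at 8.
Since Wet is not a descendant of the intervened variable, it is unaffected.
Wet = -3·Soil + Sprinkler  [with Soil=5, Sprinkler=1]  = -14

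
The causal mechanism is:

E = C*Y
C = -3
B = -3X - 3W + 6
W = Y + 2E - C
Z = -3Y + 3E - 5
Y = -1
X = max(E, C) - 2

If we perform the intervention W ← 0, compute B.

3

Intervening sets W = 0 and removes its equation (W = Y + 2E - C).
E = C*Y  [with C=-3, Y=-1]  = 3
X = max(E, C) - 2  [with E=3, C=-3]  = 1
B = -3X - 3W + 6  [with X=1, W=0]  = 3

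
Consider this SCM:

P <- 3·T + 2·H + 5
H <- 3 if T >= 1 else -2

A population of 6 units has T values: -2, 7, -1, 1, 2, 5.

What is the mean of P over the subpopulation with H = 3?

22.25

Conditioning on H=3 selects the 4 unit(s) with T ∈ {7, 1, 2, 5}. Their P values: 32, 14, 17, 26. Mean = 22.25.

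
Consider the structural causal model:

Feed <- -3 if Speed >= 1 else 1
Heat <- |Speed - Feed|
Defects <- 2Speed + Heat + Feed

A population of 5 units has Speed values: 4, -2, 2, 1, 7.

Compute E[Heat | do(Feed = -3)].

5.4

Under do(Feed=-3), Feed's equation is replaced by Feed=-3 for every unit. Per-unit Heat: 7, 1, 5, 4, 10. Mean = 5.4.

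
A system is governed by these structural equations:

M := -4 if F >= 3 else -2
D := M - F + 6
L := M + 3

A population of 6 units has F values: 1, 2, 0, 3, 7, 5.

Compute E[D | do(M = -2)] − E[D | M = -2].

-2

The intervention sets M=-2 in all 6 units regardless of F. Recomputing D per unit gives 3, 2, 4, 1, -3, -1; average 1.
Observing M=-2 restricts to units where M's equation naturally yields -2: F ∈ {1, 2, 0}. In that subpopulation D = 3, 2, 4, mean 3.
Difference = 1 − 3 = -2.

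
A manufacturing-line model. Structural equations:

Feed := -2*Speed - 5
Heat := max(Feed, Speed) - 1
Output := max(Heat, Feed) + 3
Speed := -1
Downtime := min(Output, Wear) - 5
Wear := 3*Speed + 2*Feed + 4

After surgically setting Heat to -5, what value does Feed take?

Under do(Heat=-5), the mechanism Heat := max(Feed, Speed) - 1 is discarded; Heat is fixed at -5.
Since Feed is not a descendant of the intervened variable, it is unaffected.
Feed = -2*Speed - 5  [with Speed=-1]  = -3

-3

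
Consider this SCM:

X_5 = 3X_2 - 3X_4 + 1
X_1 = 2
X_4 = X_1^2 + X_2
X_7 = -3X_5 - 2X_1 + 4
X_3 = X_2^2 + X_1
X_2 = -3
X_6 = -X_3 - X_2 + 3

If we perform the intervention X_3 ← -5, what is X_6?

The intervention breaks the incoming arrows to X_3: X_3 = X_2^2 + X_1 no longer applies, and X_3 = -5.
X_6 = -X_3 - X_2 + 3  [with X_3=-5, X_2=-3]  = 11

11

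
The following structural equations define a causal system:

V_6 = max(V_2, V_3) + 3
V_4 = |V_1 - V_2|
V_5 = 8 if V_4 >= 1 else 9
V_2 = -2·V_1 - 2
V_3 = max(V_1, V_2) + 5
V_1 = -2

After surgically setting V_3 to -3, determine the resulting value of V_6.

The intervention breaks the incoming arrows to V_3: V_3 = max(V_1, V_2) + 5 no longer applies, and V_3 = -3.
V_2 = -2·V_1 - 2  [with V_1=-2]  = 2
V_6 = max(V_2, V_3) + 3  [with V_2=2, V_3=-3]  = 5

5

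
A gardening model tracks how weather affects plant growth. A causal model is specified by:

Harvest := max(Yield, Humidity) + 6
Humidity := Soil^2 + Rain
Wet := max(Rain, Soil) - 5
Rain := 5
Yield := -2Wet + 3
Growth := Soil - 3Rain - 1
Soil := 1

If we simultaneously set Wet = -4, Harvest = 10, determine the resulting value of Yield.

Under do(Wet = -4, Harvest = 10), each intervened variable's structural equation is replaced by its fixed value.
Yield = -2Wet + 3  [with Wet=-4]  = 11

11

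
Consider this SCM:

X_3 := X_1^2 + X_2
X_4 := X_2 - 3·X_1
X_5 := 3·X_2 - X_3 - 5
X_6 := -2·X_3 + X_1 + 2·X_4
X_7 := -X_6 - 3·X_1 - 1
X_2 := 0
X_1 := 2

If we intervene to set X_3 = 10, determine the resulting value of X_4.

The intervention breaks the incoming arrows to X_3: X_3 := X_1^2 + X_2 no longer applies, and X_3 = 10.
X_4 is not downstream of the intervention, so its value is determined by the original equations.
X_4 = X_2 - 3·X_1  [with X_2=0, X_1=2]  = -6

-6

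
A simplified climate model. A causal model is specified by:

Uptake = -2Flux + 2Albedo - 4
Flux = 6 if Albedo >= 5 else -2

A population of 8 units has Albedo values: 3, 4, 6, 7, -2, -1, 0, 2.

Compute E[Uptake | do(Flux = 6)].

Every unit gets Flux=6 under the intervention. Uptake values become -10, -8, -4, -2, -20, -18, -16, -12; E[Uptake|do(Flux=6)] = -11.25.

-11.25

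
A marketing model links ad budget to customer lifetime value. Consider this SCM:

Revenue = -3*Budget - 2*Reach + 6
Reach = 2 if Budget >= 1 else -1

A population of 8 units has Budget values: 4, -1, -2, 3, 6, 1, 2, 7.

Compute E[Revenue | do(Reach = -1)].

0.5

do(Reach=-1) breaks Reach's dependence on Budget. With Reach=-1 fixed, Revenue across the units is -4, 11, 14, -1, -10, 5, 2, -13, mean 0.5.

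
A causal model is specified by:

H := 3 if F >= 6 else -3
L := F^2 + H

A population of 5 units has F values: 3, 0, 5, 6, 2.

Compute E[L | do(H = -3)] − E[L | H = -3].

do(H=-3) breaks H's dependence on F. With H=-3 fixed, L across the units is 6, -3, 22, 33, 1, mean 11.8.
Observing H=-3 restricts to units where H's equation naturally yields -3: F ∈ {3, 0, 5, 2}. In that subpopulation L = 6, -3, 22, 1, mean 6.5.
Difference = 11.8 − 6.5 = 5.3.

5.3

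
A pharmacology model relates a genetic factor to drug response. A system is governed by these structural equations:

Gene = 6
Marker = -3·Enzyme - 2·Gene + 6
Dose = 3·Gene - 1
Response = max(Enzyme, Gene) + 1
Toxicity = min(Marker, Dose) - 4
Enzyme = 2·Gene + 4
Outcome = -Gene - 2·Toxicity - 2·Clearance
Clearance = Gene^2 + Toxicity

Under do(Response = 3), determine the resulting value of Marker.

The intervention breaks the incoming arrows to Response: Response = max(Enzyme, Gene) + 1 no longer applies, and Response = 3.
Since Marker is not a descendant of the intervened variable, it is unaffected.
Enzyme = 2·Gene + 4  [with Gene=6]  = 16
Marker = -3·Enzyme - 2·Gene + 6  [with Enzyme=16, Gene=6]  = -54

-54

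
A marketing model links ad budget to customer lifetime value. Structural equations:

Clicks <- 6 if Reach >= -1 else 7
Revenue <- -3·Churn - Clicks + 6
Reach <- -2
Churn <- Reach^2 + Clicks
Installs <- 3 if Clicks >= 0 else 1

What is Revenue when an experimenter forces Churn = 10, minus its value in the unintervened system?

Intervening sets Churn = 10 and removes its equation (Churn <- Reach^2 + Clicks).
Clicks = 6 if Reach >= -1 else 7  [with Reach=-2]  = 7
Revenue = -3·Churn - Clicks + 6  [with Churn=10, Clicks=7]  = -31
Without intervention: Clicks = 6 if Reach >= -1 else 7  [with Reach=-2]  = 7; Churn = Reach^2 + Clicks  [with Reach=-2, Clicks=7]  = 11; Revenue = -3·Churn - Clicks + 6  [with Churn=11, Clicks=7]  = -34.
Change = -31 − (-34) = 3.

3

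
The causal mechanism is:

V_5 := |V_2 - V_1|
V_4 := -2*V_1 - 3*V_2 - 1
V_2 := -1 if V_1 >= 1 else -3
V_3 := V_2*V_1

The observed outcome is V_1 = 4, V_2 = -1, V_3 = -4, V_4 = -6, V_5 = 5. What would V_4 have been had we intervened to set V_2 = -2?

-3

Under do(V_2=-2), the mechanism V_2 := -1 if V_1 >= 1 else -3 is discarded; V_2 is fixed at -2.
V_4 = -2*V_1 - 3*V_2 - 1  [with V_1=4, V_2=-2]  = -3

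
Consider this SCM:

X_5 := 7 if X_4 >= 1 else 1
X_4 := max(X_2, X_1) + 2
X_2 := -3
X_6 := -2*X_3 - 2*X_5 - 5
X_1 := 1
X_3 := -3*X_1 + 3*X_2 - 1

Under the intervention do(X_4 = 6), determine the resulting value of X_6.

7

Under do(X_4=6), the mechanism X_4 := max(X_2, X_1) + 2 is discarded; X_4 is fixed at 6.
X_3 = -3*X_1 + 3*X_2 - 1  [with X_1=1, X_2=-3]  = -13
X_5 = 7 if X_4 >= 1 else 1  [with X_4=6]  = 7
X_6 = -2*X_3 - 2*X_5 - 5  [with X_3=-13, X_5=7]  = 7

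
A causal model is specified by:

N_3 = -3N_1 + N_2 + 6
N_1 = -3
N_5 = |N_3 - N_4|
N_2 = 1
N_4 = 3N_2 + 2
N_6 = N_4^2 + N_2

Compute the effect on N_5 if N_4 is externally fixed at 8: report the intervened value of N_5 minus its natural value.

Intervening sets N_4 = 8 and removes its equation (N_4 = 3N_2 + 2).
N_3 = -3N_1 + N_2 + 6  [with N_1=-3, N_2=1]  = 16
N_5 = |N_3 - N_4|  [with N_3=16, N_4=8]  = 8
Without intervention: N_3 = -3N_1 + N_2 + 6  [with N_1=-3, N_2=1]  = 16; N_4 = 3N_2 + 2  [with N_2=1]  = 5; N_5 = |N_3 - N_4|  [with N_3=16, N_4=5]  = 11.
Change = 8 − 11 = -3.

-3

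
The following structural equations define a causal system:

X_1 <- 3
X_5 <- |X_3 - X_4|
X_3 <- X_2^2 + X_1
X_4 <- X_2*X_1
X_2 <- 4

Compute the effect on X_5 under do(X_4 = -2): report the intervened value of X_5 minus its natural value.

14

Intervening sets X_4 = -2 and removes its equation (X_4 <- X_2*X_1).
X_3 = X_2^2 + X_1  [with X_2=4, X_1=3]  = 19
X_5 = |X_3 - X_4|  [with X_3=19, X_4=-2]  = 21
Without intervention: X_3 = X_2^2 + X_1  [with X_2=4, X_1=3]  = 19; X_4 = X_2*X_1  [with X_2=4, X_1=3]  = 12; X_5 = |X_3 - X_4|  [with X_3=19, X_4=12]  = 7.
Change = 21 − 7 = 14.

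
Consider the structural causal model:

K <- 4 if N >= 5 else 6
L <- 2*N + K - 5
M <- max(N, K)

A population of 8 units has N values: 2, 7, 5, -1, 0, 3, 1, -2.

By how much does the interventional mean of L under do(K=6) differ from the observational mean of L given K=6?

do(K=6) breaks K's dependence on N. With K=6 fixed, L across the units is 5, 15, 11, -1, 1, 7, 3, -3, mean 4.75.
Conditioning on K=6 selects the 6 unit(s) with N ∈ {2, -1, 0, 3, 1, -2}. Their L values: 5, -1, 1, 7, 3, -3. Mean = 2.
Difference = 4.75 − 2 = 2.75.

2.75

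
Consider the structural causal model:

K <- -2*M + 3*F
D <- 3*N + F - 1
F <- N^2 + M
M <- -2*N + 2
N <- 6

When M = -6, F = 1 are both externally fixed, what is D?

18

Setting M = -6, F = 1 by intervention discards those variables' equations.
D = 3*N + F - 1  [with N=6, F=1]  = 18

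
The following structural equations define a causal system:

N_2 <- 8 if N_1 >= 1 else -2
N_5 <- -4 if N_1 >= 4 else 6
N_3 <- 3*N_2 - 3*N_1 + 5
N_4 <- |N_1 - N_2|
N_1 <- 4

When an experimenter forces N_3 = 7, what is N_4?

4

The intervention breaks the incoming arrows to N_3: N_3 <- 3*N_2 - 3*N_1 + 5 no longer applies, and N_3 = 7.
N_4 is not downstream of the intervention, so its value is determined by the original equations.
N_2 = 8 if N_1 >= 1 else -2  [with N_1=4]  = 8
N_4 = |N_1 - N_2|  [with N_1=4, N_2=8]  = 4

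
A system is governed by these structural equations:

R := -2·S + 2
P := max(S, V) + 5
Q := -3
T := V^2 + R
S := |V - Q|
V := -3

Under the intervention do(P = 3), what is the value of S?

0

do(P=3) replaces the equation P := max(S, V) + 5 with the constant P = 3.
S is not downstream of the intervention, so its value is determined by the original equations.
S = |V - Q|  [with V=-3, Q=-3]  = 0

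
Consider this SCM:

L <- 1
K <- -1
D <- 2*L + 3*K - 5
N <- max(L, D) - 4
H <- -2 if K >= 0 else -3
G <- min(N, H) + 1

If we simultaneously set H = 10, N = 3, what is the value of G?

Setting H = 10, N = 3 by intervention discards those variables' equations.
G = min(N, H) + 1  [with N=3, H=10]  = 4

4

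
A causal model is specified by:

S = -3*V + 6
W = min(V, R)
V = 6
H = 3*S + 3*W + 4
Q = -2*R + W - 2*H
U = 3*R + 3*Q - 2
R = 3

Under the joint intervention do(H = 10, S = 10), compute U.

Setting H = 10, S = 10 by intervention discards those variables' equations.
W = min(V, R)  [with V=6, R=3]  = 3
Q = -2*R + W - 2*H  [with R=3, W=3, H=10]  = -23
U = 3*R + 3*Q - 2  [with R=3, Q=-23]  = -62

-62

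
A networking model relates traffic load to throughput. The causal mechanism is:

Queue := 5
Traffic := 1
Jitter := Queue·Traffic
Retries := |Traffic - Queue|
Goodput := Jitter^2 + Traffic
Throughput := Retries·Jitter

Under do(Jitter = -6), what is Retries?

4

Under do(Jitter=-6), the mechanism Jitter := Queue·Traffic is discarded; Jitter is fixed at -6.
Since Retries is not a descendant of the intervened variable, it is unaffected.
Retries = |Traffic - Queue|  [with Traffic=1, Queue=5]  = 4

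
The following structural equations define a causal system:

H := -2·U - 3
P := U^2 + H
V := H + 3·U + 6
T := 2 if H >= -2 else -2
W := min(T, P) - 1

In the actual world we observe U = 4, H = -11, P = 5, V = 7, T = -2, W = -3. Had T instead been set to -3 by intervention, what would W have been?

-4

The intervention breaks the incoming arrows to T: T := 2 if H >= -2 else -2 no longer applies, and T = -3.
H = -2·U - 3  [with U=4]  = -11
P = U^2 + H  [with U=4, H=-11]  = 5
W = min(T, P) - 1  [with T=-3, P=5]  = -4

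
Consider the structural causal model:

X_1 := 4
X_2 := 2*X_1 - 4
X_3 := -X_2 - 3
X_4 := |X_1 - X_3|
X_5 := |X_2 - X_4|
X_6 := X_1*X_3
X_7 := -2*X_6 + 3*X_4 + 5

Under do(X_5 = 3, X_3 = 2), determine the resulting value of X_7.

The joint intervention fixes X_5 = 3, X_3 = 2, removing each variable's own equation.
X_4 = |X_1 - X_3|  [with X_1=4, X_3=2]  = 2
X_6 = X_1*X_3  [with X_1=4, X_3=2]  = 8
X_7 = -2*X_6 + 3*X_4 + 5  [with X_6=8, X_4=2]  = -5

-5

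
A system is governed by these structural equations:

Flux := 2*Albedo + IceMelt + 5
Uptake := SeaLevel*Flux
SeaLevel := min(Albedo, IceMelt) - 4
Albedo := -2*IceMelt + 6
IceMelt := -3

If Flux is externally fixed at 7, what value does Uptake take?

Intervening sets Flux = 7 and removes its equation (Flux := 2*Albedo + IceMelt + 5).
Albedo = -2*IceMelt + 6  [with IceMelt=-3]  = 12
SeaLevel = min(Albedo, IceMelt) - 4  [with Albedo=12, IceMelt=-3]  = -7
Uptake = SeaLevel*Flux  [with SeaLevel=-7, Flux=7]  = -49

-49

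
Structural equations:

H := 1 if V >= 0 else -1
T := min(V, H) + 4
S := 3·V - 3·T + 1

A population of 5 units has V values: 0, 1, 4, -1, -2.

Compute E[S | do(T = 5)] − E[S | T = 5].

Every unit gets T=5 under the intervention. S values become -14, -11, -2, -17, -20; E[S|do(T=5)] = -12.8.
E[S|T=5] averages over only the 2 units with T=5 (V = 1, 4): S = -11, -2, mean -6.5.
Difference = -12.8 − (-6.5) = -6.3.

-6.3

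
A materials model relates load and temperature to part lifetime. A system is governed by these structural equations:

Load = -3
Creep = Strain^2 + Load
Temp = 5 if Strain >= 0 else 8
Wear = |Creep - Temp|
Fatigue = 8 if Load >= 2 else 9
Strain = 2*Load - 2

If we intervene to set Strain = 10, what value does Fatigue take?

9

Under do(Strain=10), the mechanism Strain = 2*Load - 2 is discarded; Strain is fixed at 10.
No directed path runs from Strain to Fatigue, so Fatigue keeps its natural value.
Fatigue = 8 if Load >= 2 else 9  [with Load=-3]  = 9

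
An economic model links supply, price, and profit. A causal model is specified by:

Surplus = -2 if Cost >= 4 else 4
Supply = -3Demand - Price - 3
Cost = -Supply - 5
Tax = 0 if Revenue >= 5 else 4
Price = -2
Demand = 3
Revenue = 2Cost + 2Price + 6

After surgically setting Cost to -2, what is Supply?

-10

Under do(Cost=-2), the mechanism Cost = -Supply - 5 is discarded; Cost is fixed at -2.
Since Supply is not a descendant of the intervened variable, it is unaffected.
Supply = -3Demand - Price - 3  [with Demand=3, Price=-2]  = -10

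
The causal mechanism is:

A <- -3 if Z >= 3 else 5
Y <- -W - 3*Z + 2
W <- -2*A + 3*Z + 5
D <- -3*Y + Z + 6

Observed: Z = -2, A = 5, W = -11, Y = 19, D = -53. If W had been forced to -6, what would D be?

do(W=-6) replaces the equation W <- -2*A + 3*Z + 5 with the constant W = -6.
Y = -W - 3*Z + 2  [with W=-6, Z=-2]  = 14
D = -3*Y + Z + 6  [with Y=14, Z=-2]  = -38

-38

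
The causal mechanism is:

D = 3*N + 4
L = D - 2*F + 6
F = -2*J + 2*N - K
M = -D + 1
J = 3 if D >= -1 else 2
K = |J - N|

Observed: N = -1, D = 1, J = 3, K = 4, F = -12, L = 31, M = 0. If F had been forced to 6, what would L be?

The intervention breaks the incoming arrows to F: F = -2*J + 2*N - K no longer applies, and F = 6.
D = 3*N + 4  [with N=-1]  = 1
L = D - 2*F + 6  [with D=1, F=6]  = -5

-5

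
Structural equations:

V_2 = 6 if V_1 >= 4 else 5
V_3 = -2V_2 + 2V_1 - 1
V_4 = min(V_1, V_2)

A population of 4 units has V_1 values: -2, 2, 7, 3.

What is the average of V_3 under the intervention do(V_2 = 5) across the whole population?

do(V_2=5) breaks V_2's dependence on V_1. With V_2=5 fixed, V_3 across the units is -15, -7, 3, -5, mean -6.

-6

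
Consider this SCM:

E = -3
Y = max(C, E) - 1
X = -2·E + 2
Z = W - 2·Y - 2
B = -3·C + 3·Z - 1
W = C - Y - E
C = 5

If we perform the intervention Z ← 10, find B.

14

The intervention breaks the incoming arrows to Z: Z = W - 2·Y - 2 no longer applies, and Z = 10.
B = -3·C + 3·Z - 1  [with C=5, Z=10]  = 14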